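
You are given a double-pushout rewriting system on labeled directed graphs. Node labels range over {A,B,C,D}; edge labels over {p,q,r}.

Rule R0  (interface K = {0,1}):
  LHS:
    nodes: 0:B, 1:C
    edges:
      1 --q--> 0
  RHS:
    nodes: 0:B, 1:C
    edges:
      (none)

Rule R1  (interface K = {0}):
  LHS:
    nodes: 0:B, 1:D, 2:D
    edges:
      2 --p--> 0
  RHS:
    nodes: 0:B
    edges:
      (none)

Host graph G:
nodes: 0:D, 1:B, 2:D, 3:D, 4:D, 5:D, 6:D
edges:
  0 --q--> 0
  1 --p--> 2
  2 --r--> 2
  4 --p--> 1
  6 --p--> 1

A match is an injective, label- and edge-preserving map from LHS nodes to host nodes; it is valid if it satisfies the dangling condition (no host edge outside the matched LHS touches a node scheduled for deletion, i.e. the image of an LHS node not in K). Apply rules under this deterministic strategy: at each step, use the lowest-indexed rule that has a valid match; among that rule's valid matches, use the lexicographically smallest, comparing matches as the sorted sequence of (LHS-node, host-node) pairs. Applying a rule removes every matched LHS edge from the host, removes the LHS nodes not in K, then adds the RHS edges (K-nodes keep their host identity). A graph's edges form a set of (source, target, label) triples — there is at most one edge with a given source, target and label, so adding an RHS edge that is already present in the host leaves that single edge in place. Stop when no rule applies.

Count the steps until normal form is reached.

Answer: 2

Derivation:
initial: |V|=7 |E|=5  E = 0-q->0 1-p->2 2-r->2 4-p->1 6-p->1
step 1: apply R1 at {0↦1, 1↦3, 2↦4}  → |V|=5 |E|=4  E = 0-q->0 1-p->2 2-r->2 6-p->1
step 2: apply R1 at {0↦1, 1↦5, 2↦6}  → |V|=3 |E|=3  E = 0-q->0 1-p->2 2-r->2
final graph: no rule applies after step 2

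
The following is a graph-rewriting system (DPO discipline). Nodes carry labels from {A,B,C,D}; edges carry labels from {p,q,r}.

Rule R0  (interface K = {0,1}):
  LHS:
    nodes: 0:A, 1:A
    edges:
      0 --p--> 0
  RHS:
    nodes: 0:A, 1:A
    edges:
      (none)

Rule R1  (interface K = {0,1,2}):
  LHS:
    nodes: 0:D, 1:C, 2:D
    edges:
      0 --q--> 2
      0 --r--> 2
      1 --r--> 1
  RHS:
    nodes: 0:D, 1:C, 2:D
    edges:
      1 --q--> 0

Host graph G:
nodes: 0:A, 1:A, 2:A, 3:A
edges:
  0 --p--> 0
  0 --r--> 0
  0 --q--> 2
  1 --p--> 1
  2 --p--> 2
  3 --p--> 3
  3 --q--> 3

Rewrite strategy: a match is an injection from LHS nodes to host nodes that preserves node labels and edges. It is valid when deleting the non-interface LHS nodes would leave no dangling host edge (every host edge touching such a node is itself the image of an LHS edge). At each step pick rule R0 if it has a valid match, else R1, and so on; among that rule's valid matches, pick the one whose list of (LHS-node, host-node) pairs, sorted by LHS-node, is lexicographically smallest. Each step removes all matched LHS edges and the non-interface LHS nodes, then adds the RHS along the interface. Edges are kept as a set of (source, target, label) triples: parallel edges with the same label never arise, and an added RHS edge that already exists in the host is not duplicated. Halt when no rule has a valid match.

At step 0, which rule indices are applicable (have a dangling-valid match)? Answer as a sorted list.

Answer: [R0]

Derivation:
R0: 12 valid matches — {0↦0, 1↦1}, {0↦0, 1↦2}, {0↦0, 1↦3} (+9 more)
R1: no valid match — LHS pattern not found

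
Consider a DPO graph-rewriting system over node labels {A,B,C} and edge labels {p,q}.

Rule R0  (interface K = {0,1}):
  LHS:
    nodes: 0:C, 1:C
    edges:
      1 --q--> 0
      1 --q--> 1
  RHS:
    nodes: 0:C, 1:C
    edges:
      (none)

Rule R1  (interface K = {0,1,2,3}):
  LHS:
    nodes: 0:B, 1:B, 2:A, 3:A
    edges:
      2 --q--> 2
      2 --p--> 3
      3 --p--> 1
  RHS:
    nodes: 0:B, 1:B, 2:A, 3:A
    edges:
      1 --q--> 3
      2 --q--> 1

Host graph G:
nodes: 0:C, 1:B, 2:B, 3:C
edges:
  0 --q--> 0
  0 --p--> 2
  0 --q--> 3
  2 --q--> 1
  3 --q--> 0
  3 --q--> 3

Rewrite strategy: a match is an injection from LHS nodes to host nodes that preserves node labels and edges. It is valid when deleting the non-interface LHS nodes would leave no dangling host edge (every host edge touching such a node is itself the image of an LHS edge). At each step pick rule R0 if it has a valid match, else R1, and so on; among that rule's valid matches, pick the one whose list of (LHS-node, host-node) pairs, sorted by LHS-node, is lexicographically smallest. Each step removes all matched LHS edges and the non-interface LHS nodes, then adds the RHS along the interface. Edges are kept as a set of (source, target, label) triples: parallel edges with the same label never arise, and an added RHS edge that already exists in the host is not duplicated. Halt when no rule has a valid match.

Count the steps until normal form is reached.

Answer: 2

Derivation:
start.  V:4 E:6  edges: 0-q->0 0-p->2 0-q->3 2-q->1 3-q->0 3-q->3
1. fire R0 via {0↦0, 1↦3}  →  V:4 E:4  edges: 0-q->0 0-p->2 0-q->3 2-q->1
2. fire R0 via {0↦3, 1↦0}  →  V:4 E:2  edges: 0-p->2 2-q->1
halt: no rule applies after step 2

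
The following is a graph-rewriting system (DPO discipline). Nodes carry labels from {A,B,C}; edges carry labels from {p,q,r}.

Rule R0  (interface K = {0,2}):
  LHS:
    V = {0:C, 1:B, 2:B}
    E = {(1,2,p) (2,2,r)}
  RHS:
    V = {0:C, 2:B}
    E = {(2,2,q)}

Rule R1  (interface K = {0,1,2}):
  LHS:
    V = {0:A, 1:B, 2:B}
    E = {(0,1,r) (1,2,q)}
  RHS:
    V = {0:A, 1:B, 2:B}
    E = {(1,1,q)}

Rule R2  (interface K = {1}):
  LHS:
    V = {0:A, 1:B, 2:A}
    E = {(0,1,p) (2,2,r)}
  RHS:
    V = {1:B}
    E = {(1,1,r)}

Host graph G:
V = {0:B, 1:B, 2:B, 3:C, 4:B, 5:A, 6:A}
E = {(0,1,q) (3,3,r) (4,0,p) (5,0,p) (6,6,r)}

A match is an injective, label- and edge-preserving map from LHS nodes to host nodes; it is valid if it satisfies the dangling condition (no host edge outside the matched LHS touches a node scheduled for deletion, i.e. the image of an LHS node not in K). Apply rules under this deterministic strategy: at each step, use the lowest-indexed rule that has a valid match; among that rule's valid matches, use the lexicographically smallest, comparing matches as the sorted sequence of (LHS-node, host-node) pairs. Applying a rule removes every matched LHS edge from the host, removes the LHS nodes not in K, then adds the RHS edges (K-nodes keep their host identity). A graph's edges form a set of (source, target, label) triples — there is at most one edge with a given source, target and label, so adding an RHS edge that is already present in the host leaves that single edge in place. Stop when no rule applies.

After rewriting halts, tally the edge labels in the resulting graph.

[0] host  ⇒  7 nodes, 5 edges  {0-q->1 3-r->3 4-p->0 5-p->0 6-r->6}
[1] R2 @ {0↦5, 1↦0, 2↦6}  ⇒  5 nodes, 4 edges  {0-r->0 0-q->1 3-r->3 4-p->0}
[2] R0 @ {0↦3, 1↦4, 2↦0}  ⇒  4 nodes, 3 edges  {0-q->0 0-q->1 3-r->3}
normal form: no rule applies after step 2
NF edges: [(0, 0, 'q'), (0, 1, 'q'), (3, 3, 'r')]

Answer: q:2 r:1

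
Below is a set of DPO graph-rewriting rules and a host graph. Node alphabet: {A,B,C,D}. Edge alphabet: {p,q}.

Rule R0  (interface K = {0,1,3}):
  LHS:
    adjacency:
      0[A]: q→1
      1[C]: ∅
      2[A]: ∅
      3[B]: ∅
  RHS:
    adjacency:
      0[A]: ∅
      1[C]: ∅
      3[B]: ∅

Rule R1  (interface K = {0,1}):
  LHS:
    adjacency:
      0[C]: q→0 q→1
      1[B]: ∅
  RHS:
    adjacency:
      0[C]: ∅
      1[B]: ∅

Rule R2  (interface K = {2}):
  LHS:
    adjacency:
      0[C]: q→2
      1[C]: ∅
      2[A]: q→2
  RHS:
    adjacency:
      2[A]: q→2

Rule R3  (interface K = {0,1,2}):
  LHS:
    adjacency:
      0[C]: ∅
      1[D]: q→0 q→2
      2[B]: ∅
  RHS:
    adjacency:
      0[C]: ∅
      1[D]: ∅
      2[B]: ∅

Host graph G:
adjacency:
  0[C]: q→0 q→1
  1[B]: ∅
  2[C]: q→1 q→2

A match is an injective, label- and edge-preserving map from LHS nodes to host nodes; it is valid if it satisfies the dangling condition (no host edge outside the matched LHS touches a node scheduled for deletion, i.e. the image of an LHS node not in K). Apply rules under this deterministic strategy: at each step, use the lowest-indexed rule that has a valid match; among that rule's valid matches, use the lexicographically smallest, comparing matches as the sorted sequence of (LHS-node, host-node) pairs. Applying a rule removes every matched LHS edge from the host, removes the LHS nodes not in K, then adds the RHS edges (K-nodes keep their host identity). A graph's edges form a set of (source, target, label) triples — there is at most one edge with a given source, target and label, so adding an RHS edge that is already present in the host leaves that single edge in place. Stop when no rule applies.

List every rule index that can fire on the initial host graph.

R0: no valid match — LHS pattern not found
R1: 2 valid matches — {0↦0, 1↦1}, {0↦2, 1↦1}
R2: no valid match — LHS pattern not found
R3: no valid match — LHS pattern not found

Answer: [R1]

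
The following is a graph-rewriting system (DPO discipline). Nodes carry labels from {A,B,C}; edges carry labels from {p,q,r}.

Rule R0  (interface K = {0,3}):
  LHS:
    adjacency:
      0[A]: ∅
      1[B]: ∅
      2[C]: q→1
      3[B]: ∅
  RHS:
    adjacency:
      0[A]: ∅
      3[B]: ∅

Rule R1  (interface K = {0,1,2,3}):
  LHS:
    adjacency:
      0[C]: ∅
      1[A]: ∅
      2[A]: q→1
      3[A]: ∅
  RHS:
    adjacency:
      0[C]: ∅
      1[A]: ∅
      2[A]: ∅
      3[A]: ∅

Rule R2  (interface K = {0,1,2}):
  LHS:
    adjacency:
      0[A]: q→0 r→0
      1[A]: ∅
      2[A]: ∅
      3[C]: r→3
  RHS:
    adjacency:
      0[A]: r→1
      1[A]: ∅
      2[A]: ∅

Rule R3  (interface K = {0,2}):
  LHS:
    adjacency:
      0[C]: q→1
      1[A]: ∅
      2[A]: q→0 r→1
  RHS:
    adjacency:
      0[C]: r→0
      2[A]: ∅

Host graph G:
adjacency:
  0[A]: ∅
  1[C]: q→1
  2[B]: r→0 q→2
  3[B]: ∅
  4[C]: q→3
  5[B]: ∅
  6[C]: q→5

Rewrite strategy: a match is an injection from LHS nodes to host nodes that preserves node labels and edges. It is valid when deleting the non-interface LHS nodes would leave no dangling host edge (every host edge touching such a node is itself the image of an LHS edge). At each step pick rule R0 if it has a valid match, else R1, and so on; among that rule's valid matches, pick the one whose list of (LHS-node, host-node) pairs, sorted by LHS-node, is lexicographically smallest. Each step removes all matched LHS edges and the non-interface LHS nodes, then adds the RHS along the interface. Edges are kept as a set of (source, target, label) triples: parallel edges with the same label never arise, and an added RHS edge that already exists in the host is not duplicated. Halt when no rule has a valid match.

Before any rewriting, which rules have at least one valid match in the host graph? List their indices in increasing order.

Answer: [R0]

Steps:
R0: 4 valid matches — {0↦0, 1↦3, 2↦4, 3↦2}, {0↦0, 1↦3, 2↦4, 3↦5}, {0↦0, 1↦5, 2↦6, 3↦2} (+1 more)
R1: no valid match — LHS pattern not found
R2: no valid match — LHS pattern not found
R3: no valid match — LHS pattern not found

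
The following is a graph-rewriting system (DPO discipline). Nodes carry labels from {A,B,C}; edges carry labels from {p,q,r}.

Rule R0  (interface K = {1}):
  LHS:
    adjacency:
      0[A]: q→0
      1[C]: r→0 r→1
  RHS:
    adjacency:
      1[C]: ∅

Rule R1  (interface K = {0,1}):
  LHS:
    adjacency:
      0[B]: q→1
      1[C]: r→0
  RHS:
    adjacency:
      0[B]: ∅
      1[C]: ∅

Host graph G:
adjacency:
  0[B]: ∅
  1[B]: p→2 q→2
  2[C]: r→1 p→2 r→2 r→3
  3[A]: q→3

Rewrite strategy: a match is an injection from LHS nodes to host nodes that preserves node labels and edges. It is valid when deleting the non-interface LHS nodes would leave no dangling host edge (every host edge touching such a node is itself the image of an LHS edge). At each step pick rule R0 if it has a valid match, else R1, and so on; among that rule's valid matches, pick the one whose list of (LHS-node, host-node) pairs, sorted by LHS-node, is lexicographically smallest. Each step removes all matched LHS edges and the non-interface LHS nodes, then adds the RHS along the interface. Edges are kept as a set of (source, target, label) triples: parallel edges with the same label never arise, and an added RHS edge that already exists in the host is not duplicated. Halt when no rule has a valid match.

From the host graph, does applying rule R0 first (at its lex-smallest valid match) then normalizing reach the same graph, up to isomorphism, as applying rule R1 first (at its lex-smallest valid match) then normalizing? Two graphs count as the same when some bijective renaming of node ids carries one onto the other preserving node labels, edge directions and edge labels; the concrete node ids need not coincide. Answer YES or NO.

Answer: YES

Rewrite trace:
branch R0-first: apply at {0↦3, 1↦2} → |E|=4, then 1 more step(s) → NF |V|=3 |E|=2 V={0:B, 1:B, 2:C} E=1-p->2 2-p->2
branch R1-first: apply at {0↦1, 1↦2} → |E|=5, then 1 more step(s) → NF |V|=3 |E|=2 V={0:B, 1:B, 2:C} E=1-p->2 2-p->2
graphs isomorphic (equal up to label-preserving node renaming)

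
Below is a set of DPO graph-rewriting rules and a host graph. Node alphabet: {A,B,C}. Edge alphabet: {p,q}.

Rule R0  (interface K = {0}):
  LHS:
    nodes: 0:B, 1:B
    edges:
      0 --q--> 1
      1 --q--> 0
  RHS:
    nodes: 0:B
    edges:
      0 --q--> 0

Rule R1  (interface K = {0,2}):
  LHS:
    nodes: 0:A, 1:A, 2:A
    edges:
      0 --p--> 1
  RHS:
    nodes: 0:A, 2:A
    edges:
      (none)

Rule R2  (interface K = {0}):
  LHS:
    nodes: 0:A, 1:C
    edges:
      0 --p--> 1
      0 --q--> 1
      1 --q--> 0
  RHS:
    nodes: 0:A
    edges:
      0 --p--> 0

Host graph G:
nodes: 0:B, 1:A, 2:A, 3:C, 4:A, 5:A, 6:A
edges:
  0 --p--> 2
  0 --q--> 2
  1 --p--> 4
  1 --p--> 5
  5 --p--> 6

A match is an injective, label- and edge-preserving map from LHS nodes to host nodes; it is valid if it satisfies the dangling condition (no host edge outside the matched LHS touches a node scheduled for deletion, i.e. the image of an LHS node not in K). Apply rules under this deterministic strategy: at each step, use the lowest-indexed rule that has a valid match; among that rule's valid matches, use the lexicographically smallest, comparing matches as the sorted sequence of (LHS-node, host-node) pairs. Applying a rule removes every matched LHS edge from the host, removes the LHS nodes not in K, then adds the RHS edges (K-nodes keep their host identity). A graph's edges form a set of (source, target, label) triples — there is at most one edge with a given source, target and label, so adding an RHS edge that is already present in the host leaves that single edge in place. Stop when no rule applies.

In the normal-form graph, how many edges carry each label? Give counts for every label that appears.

start.  V:7 E:5  edges: 0-p->2 0-q->2 1-p->4 1-p->5 5-p->6
1. fire R1 via {0↦1, 1↦4, 2↦2}  →  V:6 E:4  edges: 0-p->2 0-q->2 1-p->5 5-p->6
2. fire R1 via {0↦5, 1↦6, 2↦1}  →  V:5 E:3  edges: 0-p->2 0-q->2 1-p->5
3. fire R1 via {0↦1, 1↦5, 2↦2}  →  V:4 E:2  edges: 0-p->2 0-q->2
final graph: no rule applies after step 3
NF edges: [(0, 2, 'p'), (0, 2, 'q')]

Answer: p:1 q:1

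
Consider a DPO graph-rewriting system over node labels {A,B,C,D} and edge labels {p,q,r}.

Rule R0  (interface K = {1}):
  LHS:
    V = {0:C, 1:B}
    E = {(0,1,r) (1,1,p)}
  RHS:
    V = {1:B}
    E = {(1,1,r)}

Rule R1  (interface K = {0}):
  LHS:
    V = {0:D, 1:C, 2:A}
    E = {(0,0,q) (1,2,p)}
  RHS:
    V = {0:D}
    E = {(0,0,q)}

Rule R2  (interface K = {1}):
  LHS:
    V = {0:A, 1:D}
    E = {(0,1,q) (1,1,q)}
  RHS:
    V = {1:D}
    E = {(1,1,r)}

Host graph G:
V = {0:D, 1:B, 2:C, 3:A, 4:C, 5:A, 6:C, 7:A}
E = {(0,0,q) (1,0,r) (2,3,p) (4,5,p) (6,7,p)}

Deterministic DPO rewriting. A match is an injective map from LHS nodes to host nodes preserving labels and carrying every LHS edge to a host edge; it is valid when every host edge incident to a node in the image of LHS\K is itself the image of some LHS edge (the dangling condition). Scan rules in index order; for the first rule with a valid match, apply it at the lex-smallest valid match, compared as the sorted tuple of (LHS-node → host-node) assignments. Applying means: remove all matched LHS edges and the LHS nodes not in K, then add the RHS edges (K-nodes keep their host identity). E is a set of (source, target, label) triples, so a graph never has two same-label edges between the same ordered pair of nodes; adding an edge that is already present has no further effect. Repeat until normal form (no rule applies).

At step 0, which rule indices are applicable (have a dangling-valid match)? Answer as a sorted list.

Answer: [R1]

Steps:
R0: no valid match — LHS pattern not found
R1: 3 valid matches — {0↦0, 1↦2, 2↦3}, {0↦0, 1↦4, 2↦5}, {0↦0, 1↦6, 2↦7}
R2: no valid match — LHS pattern not found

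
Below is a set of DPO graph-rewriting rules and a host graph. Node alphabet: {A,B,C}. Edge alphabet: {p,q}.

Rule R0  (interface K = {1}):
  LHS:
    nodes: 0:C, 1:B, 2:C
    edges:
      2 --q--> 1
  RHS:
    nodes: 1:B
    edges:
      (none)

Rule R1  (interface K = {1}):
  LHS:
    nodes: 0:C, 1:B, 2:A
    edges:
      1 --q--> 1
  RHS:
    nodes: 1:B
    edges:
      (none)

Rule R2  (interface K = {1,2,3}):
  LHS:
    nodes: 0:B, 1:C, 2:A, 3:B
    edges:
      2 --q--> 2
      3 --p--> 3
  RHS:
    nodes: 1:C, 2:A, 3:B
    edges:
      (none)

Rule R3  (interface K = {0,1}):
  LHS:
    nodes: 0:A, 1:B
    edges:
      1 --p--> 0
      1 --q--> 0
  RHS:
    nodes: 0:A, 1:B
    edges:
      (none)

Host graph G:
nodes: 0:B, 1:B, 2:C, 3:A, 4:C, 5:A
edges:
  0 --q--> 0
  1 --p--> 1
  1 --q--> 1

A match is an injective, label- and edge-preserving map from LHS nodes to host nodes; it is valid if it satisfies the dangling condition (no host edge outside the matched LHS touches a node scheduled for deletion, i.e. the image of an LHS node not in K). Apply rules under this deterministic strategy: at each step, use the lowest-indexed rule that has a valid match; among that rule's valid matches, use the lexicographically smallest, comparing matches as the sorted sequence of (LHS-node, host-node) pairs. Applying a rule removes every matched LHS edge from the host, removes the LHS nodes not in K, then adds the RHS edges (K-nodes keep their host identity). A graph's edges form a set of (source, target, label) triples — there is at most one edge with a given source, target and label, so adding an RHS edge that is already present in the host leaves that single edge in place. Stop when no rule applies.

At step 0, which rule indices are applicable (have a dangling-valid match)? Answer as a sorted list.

Answer: [R1]

Steps:
R0: no valid match — LHS pattern not found
R1: 8 valid matches — {0↦2, 1↦0, 2↦3}, {0↦2, 1↦0, 2↦5}, {0↦2, 1↦1, 2↦3} (+5 more)
R2: no valid match — LHS pattern not found
R3: no valid match — LHS pattern not found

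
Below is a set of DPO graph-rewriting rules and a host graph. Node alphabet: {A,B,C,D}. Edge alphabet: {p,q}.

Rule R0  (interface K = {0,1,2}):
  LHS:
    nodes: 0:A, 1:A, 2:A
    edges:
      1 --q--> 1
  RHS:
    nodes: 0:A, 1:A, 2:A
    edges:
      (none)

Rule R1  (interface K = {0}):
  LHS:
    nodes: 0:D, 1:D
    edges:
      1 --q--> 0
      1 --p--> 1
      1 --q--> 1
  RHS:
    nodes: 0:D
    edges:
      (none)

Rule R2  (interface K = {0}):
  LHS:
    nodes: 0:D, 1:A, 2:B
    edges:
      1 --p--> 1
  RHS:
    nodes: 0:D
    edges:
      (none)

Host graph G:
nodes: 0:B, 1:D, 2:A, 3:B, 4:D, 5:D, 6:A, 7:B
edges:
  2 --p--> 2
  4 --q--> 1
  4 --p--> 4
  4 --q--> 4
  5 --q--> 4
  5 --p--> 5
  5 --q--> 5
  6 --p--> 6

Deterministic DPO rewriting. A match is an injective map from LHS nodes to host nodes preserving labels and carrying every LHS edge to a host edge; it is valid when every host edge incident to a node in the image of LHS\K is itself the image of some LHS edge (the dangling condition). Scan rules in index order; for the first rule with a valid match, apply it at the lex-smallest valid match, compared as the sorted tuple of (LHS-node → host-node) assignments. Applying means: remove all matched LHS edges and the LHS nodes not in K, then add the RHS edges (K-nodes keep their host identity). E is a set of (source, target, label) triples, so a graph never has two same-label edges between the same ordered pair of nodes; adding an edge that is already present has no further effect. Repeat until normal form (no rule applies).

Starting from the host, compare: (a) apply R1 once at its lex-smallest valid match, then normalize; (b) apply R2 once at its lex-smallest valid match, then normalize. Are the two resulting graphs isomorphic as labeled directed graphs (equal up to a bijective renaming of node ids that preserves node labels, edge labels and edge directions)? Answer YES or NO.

Answer: YES

Steps:
branch R1-first: apply at {0↦4, 1↦5} → |E|=5, then 3 more step(s) → NF |V|=2 |E|=0 V={1:D, 7:B} E=∅
branch R2-first: apply at {0↦1, 1↦2, 2↦0} → |E|=7, then 3 more step(s) → NF |V|=2 |E|=0 V={1:D, 7:B} E=∅
graphs isomorphic (equal up to label-preserving node renaming)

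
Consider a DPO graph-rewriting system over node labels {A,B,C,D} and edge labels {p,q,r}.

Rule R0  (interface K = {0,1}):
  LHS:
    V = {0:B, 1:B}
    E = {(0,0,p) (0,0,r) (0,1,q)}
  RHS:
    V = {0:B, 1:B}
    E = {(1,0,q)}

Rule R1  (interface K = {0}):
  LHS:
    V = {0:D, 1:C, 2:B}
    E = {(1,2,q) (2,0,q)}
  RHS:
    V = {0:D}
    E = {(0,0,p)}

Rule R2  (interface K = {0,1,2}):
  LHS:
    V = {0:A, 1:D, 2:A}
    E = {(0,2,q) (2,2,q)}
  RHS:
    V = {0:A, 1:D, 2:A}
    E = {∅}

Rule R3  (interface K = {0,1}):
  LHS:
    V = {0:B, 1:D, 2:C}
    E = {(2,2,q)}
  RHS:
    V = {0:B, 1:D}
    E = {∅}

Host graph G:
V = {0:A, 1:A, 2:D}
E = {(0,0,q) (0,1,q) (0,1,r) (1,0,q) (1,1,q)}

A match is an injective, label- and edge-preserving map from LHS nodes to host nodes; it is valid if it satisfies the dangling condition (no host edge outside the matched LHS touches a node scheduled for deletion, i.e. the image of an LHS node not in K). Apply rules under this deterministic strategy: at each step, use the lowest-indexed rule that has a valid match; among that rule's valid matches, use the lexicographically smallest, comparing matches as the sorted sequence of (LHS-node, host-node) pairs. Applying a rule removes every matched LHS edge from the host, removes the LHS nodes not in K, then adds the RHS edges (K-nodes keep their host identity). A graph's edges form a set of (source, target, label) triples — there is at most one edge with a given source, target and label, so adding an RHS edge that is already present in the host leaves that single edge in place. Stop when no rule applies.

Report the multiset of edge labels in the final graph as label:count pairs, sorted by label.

Answer: r:1

Rewrite trace:
initial: |V|=3 |E|=5  E = 0-q->0 0-q->1 0-r->1 1-q->0 1-q->1
step 1: apply R2 at {0↦0, 1↦2, 2↦1}  → |V|=3 |E|=3  E = 0-q->0 0-r->1 1-q->0
step 2: apply R2 at {0↦1, 1↦2, 2↦0}  → |V|=3 |E|=1  E = 0-r->1
normal form: no rule applies after step 2
NF edges: [(0, 1, 'r')]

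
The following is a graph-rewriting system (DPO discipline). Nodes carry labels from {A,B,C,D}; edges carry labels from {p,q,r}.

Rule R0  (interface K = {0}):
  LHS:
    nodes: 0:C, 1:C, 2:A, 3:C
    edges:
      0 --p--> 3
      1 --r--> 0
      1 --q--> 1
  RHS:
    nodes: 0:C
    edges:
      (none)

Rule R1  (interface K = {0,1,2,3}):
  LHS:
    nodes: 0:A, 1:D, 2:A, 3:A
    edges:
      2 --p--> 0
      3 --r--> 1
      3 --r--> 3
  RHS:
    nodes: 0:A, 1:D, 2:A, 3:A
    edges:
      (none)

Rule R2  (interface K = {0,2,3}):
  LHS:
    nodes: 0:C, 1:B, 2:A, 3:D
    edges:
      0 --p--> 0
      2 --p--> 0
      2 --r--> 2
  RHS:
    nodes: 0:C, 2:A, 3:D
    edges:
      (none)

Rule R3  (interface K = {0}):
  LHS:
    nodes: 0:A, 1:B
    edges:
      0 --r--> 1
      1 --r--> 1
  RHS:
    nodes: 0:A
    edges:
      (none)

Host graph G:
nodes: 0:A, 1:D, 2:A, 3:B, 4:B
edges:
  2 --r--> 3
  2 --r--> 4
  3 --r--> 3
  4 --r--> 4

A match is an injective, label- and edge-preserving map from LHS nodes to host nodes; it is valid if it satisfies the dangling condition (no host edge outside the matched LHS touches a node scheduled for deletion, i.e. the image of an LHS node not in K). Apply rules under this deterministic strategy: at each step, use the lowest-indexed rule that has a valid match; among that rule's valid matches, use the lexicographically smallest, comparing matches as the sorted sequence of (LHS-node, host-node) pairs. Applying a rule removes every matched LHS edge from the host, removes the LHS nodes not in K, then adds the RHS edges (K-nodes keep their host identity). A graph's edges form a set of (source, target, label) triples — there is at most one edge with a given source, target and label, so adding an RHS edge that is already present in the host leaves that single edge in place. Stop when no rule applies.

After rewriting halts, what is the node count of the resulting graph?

Answer: 3

Derivation:
[0] host  ⇒  5 nodes, 4 edges  {2-r->3 2-r->4 3-r->3 4-r->4}
[1] R3 @ {0↦2, 1↦3}  ⇒  4 nodes, 2 edges  {2-r->4 4-r->4}
[2] R3 @ {0↦2, 1↦4}  ⇒  3 nodes, 0 edges  {∅}
normal form: no rule applies after step 2
NF nodes: {0:A, 1:D, 2:A}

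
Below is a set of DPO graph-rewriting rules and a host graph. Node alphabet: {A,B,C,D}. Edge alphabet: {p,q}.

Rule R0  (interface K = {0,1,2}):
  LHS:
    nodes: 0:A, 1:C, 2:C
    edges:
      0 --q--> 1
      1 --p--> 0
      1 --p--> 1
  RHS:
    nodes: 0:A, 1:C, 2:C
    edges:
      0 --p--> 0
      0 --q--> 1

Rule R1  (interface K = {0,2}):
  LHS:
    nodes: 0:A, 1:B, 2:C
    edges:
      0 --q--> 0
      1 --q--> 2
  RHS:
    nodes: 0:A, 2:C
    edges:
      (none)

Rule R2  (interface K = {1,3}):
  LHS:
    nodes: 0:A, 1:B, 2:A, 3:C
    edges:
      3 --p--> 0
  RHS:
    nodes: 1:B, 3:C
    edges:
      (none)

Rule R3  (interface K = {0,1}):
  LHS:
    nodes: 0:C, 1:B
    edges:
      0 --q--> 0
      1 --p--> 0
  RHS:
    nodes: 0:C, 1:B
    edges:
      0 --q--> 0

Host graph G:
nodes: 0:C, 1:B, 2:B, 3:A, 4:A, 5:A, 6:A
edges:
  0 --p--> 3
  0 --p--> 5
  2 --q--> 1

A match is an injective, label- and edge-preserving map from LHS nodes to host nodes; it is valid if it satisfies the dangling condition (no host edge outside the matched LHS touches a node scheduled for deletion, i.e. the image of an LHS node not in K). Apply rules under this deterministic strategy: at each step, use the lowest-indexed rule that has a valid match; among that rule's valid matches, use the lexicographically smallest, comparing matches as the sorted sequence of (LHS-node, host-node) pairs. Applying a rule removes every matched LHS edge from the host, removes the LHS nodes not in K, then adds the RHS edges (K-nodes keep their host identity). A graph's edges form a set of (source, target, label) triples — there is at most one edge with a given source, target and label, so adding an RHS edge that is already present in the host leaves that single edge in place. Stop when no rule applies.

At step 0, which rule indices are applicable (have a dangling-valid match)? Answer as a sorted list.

Answer: [R2]

Rewrite trace:
R0: no valid match — LHS pattern not found
R1: no valid match — LHS pattern not found
R2: 8 valid matches — {0↦3, 1↦1, 2↦4, 3↦0}, {0↦3, 1↦1, 2↦6, 3↦0}, {0↦3, 1↦2, 2↦4, 3↦0} (+5 more)
R3: no valid match — LHS pattern not found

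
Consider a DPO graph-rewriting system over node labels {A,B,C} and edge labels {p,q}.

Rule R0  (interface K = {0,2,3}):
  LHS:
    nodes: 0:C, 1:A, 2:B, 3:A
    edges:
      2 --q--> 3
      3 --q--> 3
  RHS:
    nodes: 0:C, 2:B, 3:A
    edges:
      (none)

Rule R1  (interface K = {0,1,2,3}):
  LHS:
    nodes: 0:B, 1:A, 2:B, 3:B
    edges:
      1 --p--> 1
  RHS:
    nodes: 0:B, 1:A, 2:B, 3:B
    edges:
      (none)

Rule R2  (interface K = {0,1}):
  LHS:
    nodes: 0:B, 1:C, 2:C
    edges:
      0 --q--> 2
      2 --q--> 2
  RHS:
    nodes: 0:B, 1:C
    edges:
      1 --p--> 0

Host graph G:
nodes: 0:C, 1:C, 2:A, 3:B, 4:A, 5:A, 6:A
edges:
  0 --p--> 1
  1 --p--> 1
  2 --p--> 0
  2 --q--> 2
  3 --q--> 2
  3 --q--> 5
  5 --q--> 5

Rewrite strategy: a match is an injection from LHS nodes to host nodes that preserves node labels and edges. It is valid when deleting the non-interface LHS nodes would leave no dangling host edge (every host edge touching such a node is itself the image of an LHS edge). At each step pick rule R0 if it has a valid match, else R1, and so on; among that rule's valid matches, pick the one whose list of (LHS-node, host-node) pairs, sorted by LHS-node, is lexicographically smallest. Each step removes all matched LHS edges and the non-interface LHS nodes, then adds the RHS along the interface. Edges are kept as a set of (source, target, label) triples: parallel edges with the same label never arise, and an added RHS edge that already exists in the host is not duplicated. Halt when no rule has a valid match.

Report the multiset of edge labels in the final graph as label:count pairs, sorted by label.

Answer: p:3

Derivation:
[0] host  ⇒  7 nodes, 7 edges  {0-p->1 1-p->1 2-p->0 2-q->2 3-q->2 3-q->5 5-q->5}
[1] R0 @ {0↦0, 1↦4, 2↦3, 3↦2}  ⇒  6 nodes, 5 edges  {0-p->1 1-p->1 2-p->0 3-q->5 5-q->5}
[2] R0 @ {0↦0, 1↦6, 2↦3, 3↦5}  ⇒  5 nodes, 3 edges  {0-p->1 1-p->1 2-p->0}
halt: no rule applies after step 2
NF edges: [(0, 1, 'p'), (1, 1, 'p'), (2, 0, 'p')]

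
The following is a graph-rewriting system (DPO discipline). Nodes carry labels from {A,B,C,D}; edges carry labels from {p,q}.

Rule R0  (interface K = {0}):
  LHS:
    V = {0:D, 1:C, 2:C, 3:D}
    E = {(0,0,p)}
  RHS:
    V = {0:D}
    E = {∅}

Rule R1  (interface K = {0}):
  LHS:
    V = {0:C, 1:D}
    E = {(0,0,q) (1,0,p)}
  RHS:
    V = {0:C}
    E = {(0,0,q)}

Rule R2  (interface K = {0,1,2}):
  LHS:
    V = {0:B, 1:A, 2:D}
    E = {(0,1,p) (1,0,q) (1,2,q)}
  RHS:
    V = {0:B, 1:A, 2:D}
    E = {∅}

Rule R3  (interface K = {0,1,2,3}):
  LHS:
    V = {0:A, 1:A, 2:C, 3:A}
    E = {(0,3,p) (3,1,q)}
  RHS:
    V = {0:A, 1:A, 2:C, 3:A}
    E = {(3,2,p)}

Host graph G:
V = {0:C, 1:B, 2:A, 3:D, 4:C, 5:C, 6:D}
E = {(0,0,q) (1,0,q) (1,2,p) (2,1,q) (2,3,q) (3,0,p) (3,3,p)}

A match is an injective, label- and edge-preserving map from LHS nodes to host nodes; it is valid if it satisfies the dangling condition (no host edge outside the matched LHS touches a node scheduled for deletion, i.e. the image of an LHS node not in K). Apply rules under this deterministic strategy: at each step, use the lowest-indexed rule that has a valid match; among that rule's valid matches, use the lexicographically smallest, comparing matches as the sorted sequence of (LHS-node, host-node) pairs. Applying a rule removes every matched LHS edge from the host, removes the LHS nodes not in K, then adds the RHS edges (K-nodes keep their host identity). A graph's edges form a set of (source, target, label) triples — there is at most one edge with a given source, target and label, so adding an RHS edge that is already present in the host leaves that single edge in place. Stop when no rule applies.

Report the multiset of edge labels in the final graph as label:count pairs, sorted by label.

Answer: q:2

Rewrite trace:
start.  V:7 E:7  edges: 0-q->0 1-q->0 1-p->2 2-q->1 2-q->3 3-p->0 3-p->3
1. fire R0 via {0↦3, 1↦4, 2↦5, 3↦6}  →  V:4 E:6  edges: 0-q->0 1-q->0 1-p->2 2-q->1 2-q->3 3-p->0
2. fire R2 via {0↦1, 1↦2, 2↦3}  →  V:4 E:3  edges: 0-q->0 1-q->0 3-p->0
3. fire R1 via {0↦0, 1↦3}  →  V:3 E:2  edges: 0-q->0 1-q->0
normal form: no rule applies after step 3
NF edges: [(0, 0, 'q'), (1, 0, 'q')]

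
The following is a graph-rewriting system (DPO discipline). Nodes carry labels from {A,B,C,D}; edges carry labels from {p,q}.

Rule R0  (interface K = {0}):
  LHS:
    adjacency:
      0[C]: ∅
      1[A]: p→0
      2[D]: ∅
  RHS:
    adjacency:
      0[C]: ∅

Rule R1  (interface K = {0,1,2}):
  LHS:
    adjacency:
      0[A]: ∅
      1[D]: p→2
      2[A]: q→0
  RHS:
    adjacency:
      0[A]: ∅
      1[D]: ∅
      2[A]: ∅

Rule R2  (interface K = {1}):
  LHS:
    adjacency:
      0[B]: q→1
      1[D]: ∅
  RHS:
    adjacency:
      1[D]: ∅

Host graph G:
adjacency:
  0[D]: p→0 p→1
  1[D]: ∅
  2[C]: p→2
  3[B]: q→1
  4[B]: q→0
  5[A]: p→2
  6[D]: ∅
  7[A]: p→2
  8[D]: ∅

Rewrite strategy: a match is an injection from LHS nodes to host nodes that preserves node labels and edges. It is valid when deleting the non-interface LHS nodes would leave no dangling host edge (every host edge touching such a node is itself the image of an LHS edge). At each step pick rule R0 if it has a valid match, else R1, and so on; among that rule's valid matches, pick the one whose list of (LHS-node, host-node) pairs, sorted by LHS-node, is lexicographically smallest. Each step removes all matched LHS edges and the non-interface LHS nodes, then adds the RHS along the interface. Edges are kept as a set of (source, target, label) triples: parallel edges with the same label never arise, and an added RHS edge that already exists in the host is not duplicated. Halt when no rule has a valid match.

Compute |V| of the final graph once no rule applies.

Answer: 3

Steps:
initial: |V|=9 |E|=7  E = 0-p->0 0-p->1 2-p->2 3-q->1 4-q->0 5-p->2 7-p->2
step 1: apply R0 at {0↦2, 1↦5, 2↦6}  → |V|=7 |E|=6  E = 0-p->0 0-p->1 2-p->2 3-q->1 4-q->0 7-p->2
step 2: apply R0 at {0↦2, 1↦7, 2↦8}  → |V|=5 |E|=5  E = 0-p->0 0-p->1 2-p->2 3-q->1 4-q->0
step 3: apply R2 at {0↦3, 1↦1}  → |V|=4 |E|=4  E = 0-p->0 0-p->1 2-p->2 4-q->0
step 4: apply R2 at {0↦4, 1↦0}  → |V|=3 |E|=3  E = 0-p->0 0-p->1 2-p->2
halt: no rule applies after step 4
NF nodes: {0:D, 1:D, 2:C}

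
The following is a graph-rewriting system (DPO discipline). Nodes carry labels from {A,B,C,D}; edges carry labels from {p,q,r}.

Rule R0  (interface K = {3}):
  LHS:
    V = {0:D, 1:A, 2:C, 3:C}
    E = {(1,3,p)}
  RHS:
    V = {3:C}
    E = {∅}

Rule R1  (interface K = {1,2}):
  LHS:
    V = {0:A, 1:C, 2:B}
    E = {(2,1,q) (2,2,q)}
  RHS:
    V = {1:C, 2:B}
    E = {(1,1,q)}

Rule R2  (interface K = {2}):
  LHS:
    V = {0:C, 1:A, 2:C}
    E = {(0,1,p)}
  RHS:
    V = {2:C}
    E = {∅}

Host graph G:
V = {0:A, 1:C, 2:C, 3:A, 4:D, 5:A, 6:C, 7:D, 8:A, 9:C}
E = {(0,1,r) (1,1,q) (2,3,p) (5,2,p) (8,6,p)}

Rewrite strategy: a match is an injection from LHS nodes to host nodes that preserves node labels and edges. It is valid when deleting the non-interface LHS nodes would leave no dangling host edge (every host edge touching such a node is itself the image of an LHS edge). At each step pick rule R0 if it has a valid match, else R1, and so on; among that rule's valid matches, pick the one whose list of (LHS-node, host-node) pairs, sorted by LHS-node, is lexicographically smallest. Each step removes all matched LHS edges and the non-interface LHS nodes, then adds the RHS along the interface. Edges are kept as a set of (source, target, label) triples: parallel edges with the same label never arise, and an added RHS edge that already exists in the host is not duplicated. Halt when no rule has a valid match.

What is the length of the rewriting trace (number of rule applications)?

Answer: 2

Rewrite trace:
start.  V:10 E:5  edges: 0-r->1 1-q->1 2-p->3 5-p->2 8-p->6
1. fire R0 via {0↦4, 1↦5, 2↦9, 3↦2}  →  V:7 E:4  edges: 0-r->1 1-q->1 2-p->3 8-p->6
2. fire R2 via {0↦2, 1↦3, 2↦1}  →  V:5 E:3  edges: 0-r->1 1-q->1 8-p->6
normal form: no rule applies after step 2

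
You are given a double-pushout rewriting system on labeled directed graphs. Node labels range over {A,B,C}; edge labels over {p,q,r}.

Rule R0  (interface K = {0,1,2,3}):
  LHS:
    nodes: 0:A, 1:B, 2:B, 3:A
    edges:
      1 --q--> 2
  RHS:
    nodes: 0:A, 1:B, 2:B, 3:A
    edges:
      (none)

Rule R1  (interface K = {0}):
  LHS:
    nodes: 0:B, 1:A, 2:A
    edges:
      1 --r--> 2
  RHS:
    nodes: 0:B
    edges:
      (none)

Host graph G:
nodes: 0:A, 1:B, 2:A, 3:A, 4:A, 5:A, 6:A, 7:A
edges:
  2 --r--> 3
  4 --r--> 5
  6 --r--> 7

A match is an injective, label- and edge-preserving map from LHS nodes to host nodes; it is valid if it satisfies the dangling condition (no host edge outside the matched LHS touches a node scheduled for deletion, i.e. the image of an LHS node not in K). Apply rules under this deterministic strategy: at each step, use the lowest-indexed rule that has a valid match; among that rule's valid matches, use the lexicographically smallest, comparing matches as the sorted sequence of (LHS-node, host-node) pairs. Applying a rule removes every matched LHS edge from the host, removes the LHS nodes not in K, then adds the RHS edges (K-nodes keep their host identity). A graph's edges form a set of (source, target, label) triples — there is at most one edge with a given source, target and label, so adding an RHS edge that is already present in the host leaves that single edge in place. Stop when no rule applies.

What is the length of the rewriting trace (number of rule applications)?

Answer: 3

Rewrite trace:
start.  V:8 E:3  edges: 2-r->3 4-r->5 6-r->7
1. fire R1 via {0↦1, 1↦2, 2↦3}  →  V:6 E:2  edges: 4-r->5 6-r->7
2. fire R1 via {0↦1, 1↦4, 2↦5}  →  V:4 E:1  edges: 6-r->7
3. fire R1 via {0↦1, 1↦6, 2↦7}  →  V:2 E:0  edges: ∅
halt: no rule applies after step 3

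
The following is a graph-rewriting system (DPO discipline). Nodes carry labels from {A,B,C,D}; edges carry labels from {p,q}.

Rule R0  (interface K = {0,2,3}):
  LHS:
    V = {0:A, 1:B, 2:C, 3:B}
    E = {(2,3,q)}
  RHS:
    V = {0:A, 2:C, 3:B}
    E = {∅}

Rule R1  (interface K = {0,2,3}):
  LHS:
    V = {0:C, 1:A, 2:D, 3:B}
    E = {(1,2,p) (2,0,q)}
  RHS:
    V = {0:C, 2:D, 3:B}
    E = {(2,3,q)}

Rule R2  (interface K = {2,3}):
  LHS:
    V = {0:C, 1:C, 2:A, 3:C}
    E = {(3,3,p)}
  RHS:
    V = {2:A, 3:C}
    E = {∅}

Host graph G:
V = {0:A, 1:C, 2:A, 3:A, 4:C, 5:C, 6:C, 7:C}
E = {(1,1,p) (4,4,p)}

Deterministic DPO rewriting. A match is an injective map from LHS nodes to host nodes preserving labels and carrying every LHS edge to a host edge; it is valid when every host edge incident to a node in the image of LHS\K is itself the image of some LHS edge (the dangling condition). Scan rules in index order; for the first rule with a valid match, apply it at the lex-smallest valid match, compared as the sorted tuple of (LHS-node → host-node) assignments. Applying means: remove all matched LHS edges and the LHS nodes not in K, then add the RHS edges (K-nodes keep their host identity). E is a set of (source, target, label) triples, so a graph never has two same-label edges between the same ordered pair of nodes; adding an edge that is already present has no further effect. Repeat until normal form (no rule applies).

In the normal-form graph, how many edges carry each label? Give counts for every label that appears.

Answer: (no edges)

Steps:
initial: |V|=8 |E|=2  E = 1-p->1 4-p->4
step 1: apply R2 at {0↦5, 1↦6, 2↦0, 3↦1}  → |V|=6 |E|=1  E = 4-p->4
step 2: apply R2 at {0↦1, 1↦7, 2↦0, 3↦4}  → |V|=4 |E|=0  E = ∅
final graph: no rule applies after step 2
NF edges: []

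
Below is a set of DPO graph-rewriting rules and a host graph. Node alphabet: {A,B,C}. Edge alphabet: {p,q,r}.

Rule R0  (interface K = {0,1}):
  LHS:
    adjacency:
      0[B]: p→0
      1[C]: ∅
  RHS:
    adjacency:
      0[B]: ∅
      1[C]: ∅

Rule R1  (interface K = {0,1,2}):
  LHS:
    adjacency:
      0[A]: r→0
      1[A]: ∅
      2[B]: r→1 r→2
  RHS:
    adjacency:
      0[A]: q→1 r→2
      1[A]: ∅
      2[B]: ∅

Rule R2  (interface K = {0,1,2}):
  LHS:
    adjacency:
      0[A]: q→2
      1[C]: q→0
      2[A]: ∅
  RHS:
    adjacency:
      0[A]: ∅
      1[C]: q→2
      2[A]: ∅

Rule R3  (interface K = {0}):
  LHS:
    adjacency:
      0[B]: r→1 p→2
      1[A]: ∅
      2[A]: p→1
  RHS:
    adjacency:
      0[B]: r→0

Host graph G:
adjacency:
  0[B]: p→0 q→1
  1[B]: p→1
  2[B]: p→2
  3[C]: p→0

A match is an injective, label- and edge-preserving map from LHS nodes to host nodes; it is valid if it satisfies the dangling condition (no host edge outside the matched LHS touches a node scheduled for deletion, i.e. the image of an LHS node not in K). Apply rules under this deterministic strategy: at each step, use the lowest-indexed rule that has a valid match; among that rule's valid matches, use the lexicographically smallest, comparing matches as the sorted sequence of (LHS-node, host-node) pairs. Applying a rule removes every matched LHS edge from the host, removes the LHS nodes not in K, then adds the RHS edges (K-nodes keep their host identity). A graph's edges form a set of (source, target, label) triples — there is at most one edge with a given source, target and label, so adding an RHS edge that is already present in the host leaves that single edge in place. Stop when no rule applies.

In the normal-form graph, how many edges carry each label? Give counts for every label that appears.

start.  V:4 E:5  edges: 0-p->0 0-q->1 1-p->1 2-p->2 3-p->0
1. fire R0 via {0↦0, 1↦3}  →  V:4 E:4  edges: 0-q->1 1-p->1 2-p->2 3-p->0
2. fire R0 via {0↦1, 1↦3}  →  V:4 E:3  edges: 0-q->1 2-p->2 3-p->0
3. fire R0 via {0↦2, 1↦3}  →  V:4 E:2  edges: 0-q->1 3-p->0
halt: no rule applies after step 3
NF edges: [(0, 1, 'q'), (3, 0, 'p')]

Answer: p:1 q:1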